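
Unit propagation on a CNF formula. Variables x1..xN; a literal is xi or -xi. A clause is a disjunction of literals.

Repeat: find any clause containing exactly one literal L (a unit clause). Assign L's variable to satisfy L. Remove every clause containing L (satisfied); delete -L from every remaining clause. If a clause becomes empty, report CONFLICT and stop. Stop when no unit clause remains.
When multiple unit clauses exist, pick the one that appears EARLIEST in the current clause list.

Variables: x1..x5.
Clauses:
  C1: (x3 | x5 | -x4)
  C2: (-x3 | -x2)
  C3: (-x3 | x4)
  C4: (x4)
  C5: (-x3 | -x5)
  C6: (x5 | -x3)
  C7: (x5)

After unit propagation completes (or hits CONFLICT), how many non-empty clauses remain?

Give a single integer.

Answer: 0

Derivation:
unit clause [4] forces x4=T; simplify:
  drop -4 from [3, 5, -4] -> [3, 5]
  satisfied 2 clause(s); 5 remain; assigned so far: [4]
unit clause [5] forces x5=T; simplify:
  drop -5 from [-3, -5] -> [-3]
  satisfied 3 clause(s); 2 remain; assigned so far: [4, 5]
unit clause [-3] forces x3=F; simplify:
  satisfied 2 clause(s); 0 remain; assigned so far: [3, 4, 5]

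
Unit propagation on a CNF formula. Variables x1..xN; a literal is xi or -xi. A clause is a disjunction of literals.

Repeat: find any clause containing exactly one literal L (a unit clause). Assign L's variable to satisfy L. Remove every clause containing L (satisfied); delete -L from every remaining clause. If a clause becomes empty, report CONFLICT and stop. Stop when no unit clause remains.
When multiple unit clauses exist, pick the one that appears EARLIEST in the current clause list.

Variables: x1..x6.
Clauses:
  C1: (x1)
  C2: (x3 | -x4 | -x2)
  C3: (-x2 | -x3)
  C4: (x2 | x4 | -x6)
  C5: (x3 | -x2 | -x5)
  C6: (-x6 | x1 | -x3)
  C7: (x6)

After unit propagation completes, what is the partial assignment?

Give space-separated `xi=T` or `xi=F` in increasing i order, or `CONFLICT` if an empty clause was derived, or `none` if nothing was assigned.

Answer: x1=T x6=T

Derivation:
unit clause [1] forces x1=T; simplify:
  satisfied 2 clause(s); 5 remain; assigned so far: [1]
unit clause [6] forces x6=T; simplify:
  drop -6 from [2, 4, -6] -> [2, 4]
  satisfied 1 clause(s); 4 remain; assigned so far: [1, 6]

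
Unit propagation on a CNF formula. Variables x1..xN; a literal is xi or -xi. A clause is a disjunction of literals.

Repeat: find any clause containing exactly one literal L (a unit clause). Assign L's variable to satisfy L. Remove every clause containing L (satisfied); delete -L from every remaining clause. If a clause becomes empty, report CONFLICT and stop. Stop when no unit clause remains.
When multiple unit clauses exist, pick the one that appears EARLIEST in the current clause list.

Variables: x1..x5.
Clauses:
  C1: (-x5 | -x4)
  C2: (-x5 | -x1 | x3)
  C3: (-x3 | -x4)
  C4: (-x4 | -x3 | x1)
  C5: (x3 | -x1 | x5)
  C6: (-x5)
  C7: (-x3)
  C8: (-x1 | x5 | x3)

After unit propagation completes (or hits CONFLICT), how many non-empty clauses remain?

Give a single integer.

unit clause [-5] forces x5=F; simplify:
  drop 5 from [3, -1, 5] -> [3, -1]
  drop 5 from [-1, 5, 3] -> [-1, 3]
  satisfied 3 clause(s); 5 remain; assigned so far: [5]
unit clause [-3] forces x3=F; simplify:
  drop 3 from [3, -1] -> [-1]
  drop 3 from [-1, 3] -> [-1]
  satisfied 3 clause(s); 2 remain; assigned so far: [3, 5]
unit clause [-1] forces x1=F; simplify:
  satisfied 2 clause(s); 0 remain; assigned so far: [1, 3, 5]

Answer: 0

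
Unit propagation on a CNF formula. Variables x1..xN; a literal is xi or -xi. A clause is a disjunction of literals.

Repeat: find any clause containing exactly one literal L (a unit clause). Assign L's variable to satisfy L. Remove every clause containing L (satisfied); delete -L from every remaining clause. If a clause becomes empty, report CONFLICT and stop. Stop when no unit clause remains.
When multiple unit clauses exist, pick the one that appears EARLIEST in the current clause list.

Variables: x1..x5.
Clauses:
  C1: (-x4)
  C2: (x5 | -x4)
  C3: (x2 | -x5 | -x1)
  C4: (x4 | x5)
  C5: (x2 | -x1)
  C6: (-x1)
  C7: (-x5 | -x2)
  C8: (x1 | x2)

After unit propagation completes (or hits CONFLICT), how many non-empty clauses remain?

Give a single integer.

Answer: 0

Derivation:
unit clause [-4] forces x4=F; simplify:
  drop 4 from [4, 5] -> [5]
  satisfied 2 clause(s); 6 remain; assigned so far: [4]
unit clause [5] forces x5=T; simplify:
  drop -5 from [2, -5, -1] -> [2, -1]
  drop -5 from [-5, -2] -> [-2]
  satisfied 1 clause(s); 5 remain; assigned so far: [4, 5]
unit clause [-1] forces x1=F; simplify:
  drop 1 from [1, 2] -> [2]
  satisfied 3 clause(s); 2 remain; assigned so far: [1, 4, 5]
unit clause [-2] forces x2=F; simplify:
  drop 2 from [2] -> [] (empty!)
  satisfied 1 clause(s); 1 remain; assigned so far: [1, 2, 4, 5]
CONFLICT (empty clause)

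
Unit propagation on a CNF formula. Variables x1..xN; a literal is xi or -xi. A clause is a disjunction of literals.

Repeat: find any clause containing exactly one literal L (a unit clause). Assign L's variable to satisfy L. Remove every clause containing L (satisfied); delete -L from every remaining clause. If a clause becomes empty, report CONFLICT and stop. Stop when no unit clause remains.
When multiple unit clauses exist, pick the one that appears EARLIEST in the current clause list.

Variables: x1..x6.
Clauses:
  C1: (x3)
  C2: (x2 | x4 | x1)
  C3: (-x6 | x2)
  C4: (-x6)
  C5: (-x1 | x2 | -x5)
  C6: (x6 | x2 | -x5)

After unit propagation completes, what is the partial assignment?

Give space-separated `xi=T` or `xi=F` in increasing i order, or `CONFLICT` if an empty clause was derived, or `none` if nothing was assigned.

Answer: x3=T x6=F

Derivation:
unit clause [3] forces x3=T; simplify:
  satisfied 1 clause(s); 5 remain; assigned so far: [3]
unit clause [-6] forces x6=F; simplify:
  drop 6 from [6, 2, -5] -> [2, -5]
  satisfied 2 clause(s); 3 remain; assigned so far: [3, 6]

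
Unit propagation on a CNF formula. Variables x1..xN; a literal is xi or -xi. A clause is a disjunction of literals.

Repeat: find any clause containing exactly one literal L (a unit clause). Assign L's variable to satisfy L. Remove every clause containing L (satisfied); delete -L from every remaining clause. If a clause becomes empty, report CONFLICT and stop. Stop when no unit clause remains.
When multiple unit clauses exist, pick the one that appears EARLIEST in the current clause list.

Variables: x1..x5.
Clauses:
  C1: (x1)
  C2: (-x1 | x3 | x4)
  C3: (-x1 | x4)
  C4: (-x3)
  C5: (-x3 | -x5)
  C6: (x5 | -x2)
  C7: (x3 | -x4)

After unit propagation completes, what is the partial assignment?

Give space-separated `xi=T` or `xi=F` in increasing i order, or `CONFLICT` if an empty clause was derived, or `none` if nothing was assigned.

unit clause [1] forces x1=T; simplify:
  drop -1 from [-1, 3, 4] -> [3, 4]
  drop -1 from [-1, 4] -> [4]
  satisfied 1 clause(s); 6 remain; assigned so far: [1]
unit clause [4] forces x4=T; simplify:
  drop -4 from [3, -4] -> [3]
  satisfied 2 clause(s); 4 remain; assigned so far: [1, 4]
unit clause [-3] forces x3=F; simplify:
  drop 3 from [3] -> [] (empty!)
  satisfied 2 clause(s); 2 remain; assigned so far: [1, 3, 4]
CONFLICT (empty clause)

Answer: CONFLICT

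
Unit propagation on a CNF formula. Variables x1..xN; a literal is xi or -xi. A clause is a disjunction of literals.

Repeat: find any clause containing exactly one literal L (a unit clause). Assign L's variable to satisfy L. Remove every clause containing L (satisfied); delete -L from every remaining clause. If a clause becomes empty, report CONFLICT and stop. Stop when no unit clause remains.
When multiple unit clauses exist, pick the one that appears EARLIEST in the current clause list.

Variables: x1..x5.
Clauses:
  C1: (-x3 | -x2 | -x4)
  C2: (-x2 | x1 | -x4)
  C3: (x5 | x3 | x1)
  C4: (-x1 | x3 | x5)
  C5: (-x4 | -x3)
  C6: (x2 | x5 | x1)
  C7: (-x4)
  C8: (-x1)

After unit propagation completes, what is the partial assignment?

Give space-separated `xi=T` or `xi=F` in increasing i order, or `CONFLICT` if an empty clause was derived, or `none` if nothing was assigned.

unit clause [-4] forces x4=F; simplify:
  satisfied 4 clause(s); 4 remain; assigned so far: [4]
unit clause [-1] forces x1=F; simplify:
  drop 1 from [5, 3, 1] -> [5, 3]
  drop 1 from [2, 5, 1] -> [2, 5]
  satisfied 2 clause(s); 2 remain; assigned so far: [1, 4]

Answer: x1=F x4=F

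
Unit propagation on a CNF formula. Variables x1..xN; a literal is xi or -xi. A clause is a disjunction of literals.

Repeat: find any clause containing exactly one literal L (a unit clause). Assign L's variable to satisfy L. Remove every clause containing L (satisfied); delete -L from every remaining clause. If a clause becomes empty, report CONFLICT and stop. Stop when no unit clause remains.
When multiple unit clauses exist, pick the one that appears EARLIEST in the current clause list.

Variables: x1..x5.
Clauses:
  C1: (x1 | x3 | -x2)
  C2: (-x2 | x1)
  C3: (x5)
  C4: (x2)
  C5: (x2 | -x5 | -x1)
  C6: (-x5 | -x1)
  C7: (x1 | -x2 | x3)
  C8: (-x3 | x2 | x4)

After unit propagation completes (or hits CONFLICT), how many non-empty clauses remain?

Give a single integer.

Answer: 0

Derivation:
unit clause [5] forces x5=T; simplify:
  drop -5 from [2, -5, -1] -> [2, -1]
  drop -5 from [-5, -1] -> [-1]
  satisfied 1 clause(s); 7 remain; assigned so far: [5]
unit clause [2] forces x2=T; simplify:
  drop -2 from [1, 3, -2] -> [1, 3]
  drop -2 from [-2, 1] -> [1]
  drop -2 from [1, -2, 3] -> [1, 3]
  satisfied 3 clause(s); 4 remain; assigned so far: [2, 5]
unit clause [1] forces x1=T; simplify:
  drop -1 from [-1] -> [] (empty!)
  satisfied 3 clause(s); 1 remain; assigned so far: [1, 2, 5]
CONFLICT (empty clause)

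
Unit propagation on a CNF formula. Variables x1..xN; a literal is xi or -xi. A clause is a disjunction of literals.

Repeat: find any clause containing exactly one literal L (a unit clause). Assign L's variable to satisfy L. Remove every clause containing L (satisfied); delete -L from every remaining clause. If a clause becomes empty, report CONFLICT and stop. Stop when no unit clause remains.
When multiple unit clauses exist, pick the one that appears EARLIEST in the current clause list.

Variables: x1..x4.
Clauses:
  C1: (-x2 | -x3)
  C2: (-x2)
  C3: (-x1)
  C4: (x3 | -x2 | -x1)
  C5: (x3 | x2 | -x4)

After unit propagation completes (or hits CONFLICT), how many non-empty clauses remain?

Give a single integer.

Answer: 1

Derivation:
unit clause [-2] forces x2=F; simplify:
  drop 2 from [3, 2, -4] -> [3, -4]
  satisfied 3 clause(s); 2 remain; assigned so far: [2]
unit clause [-1] forces x1=F; simplify:
  satisfied 1 clause(s); 1 remain; assigned so far: [1, 2]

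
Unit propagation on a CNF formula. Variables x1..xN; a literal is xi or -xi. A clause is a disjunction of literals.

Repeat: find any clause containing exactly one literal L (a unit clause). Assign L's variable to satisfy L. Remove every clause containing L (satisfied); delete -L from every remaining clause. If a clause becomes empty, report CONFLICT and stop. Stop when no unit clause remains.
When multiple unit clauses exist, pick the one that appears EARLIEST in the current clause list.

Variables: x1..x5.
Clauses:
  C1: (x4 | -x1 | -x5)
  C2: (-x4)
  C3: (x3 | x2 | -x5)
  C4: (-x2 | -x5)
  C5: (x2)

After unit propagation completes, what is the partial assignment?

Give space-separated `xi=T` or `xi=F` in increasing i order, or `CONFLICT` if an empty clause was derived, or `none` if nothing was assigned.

Answer: x2=T x4=F x5=F

Derivation:
unit clause [-4] forces x4=F; simplify:
  drop 4 from [4, -1, -5] -> [-1, -5]
  satisfied 1 clause(s); 4 remain; assigned so far: [4]
unit clause [2] forces x2=T; simplify:
  drop -2 from [-2, -5] -> [-5]
  satisfied 2 clause(s); 2 remain; assigned so far: [2, 4]
unit clause [-5] forces x5=F; simplify:
  satisfied 2 clause(s); 0 remain; assigned so far: [2, 4, 5]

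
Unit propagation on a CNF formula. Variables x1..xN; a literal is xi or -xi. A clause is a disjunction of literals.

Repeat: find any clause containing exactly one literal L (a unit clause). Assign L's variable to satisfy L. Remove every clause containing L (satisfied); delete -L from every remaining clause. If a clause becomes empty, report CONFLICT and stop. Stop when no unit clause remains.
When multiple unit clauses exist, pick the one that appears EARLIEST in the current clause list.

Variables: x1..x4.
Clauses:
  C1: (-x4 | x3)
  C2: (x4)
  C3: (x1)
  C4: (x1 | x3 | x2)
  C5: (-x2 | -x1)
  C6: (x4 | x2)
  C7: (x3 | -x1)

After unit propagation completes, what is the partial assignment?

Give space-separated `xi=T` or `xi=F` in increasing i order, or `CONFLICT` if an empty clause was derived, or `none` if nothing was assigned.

unit clause [4] forces x4=T; simplify:
  drop -4 from [-4, 3] -> [3]
  satisfied 2 clause(s); 5 remain; assigned so far: [4]
unit clause [3] forces x3=T; simplify:
  satisfied 3 clause(s); 2 remain; assigned so far: [3, 4]
unit clause [1] forces x1=T; simplify:
  drop -1 from [-2, -1] -> [-2]
  satisfied 1 clause(s); 1 remain; assigned so far: [1, 3, 4]
unit clause [-2] forces x2=F; simplify:
  satisfied 1 clause(s); 0 remain; assigned so far: [1, 2, 3, 4]

Answer: x1=T x2=F x3=T x4=T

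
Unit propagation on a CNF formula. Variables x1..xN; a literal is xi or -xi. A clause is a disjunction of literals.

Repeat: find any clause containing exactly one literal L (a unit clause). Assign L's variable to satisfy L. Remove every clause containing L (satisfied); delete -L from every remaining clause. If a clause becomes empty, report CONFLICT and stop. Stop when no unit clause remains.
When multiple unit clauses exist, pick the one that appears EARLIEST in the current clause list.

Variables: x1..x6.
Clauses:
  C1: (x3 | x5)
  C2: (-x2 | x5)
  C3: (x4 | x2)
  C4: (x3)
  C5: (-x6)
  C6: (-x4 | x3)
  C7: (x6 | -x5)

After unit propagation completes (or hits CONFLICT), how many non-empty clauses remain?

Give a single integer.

Answer: 0

Derivation:
unit clause [3] forces x3=T; simplify:
  satisfied 3 clause(s); 4 remain; assigned so far: [3]
unit clause [-6] forces x6=F; simplify:
  drop 6 from [6, -5] -> [-5]
  satisfied 1 clause(s); 3 remain; assigned so far: [3, 6]
unit clause [-5] forces x5=F; simplify:
  drop 5 from [-2, 5] -> [-2]
  satisfied 1 clause(s); 2 remain; assigned so far: [3, 5, 6]
unit clause [-2] forces x2=F; simplify:
  drop 2 from [4, 2] -> [4]
  satisfied 1 clause(s); 1 remain; assigned so far: [2, 3, 5, 6]
unit clause [4] forces x4=T; simplify:
  satisfied 1 clause(s); 0 remain; assigned so far: [2, 3, 4, 5, 6]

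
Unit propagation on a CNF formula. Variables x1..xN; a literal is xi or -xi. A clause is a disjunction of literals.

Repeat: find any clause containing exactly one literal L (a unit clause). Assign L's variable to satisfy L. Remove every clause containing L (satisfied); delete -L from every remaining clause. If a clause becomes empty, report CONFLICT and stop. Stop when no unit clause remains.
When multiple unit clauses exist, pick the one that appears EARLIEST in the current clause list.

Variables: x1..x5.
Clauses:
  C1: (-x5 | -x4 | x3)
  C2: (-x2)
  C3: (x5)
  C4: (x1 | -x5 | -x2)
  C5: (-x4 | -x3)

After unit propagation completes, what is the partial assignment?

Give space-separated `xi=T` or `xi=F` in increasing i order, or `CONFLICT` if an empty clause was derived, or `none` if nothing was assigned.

Answer: x2=F x5=T

Derivation:
unit clause [-2] forces x2=F; simplify:
  satisfied 2 clause(s); 3 remain; assigned so far: [2]
unit clause [5] forces x5=T; simplify:
  drop -5 from [-5, -4, 3] -> [-4, 3]
  satisfied 1 clause(s); 2 remain; assigned so far: [2, 5]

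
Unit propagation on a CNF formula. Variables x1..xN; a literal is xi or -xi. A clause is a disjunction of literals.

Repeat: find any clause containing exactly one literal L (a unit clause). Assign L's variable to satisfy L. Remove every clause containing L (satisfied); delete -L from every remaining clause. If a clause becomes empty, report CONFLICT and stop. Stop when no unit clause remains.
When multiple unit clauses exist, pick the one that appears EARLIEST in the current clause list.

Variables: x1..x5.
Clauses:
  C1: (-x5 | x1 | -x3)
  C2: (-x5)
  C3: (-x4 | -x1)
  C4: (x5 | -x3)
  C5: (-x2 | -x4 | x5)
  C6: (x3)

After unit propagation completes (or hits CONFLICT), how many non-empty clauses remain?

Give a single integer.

unit clause [-5] forces x5=F; simplify:
  drop 5 from [5, -3] -> [-3]
  drop 5 from [-2, -4, 5] -> [-2, -4]
  satisfied 2 clause(s); 4 remain; assigned so far: [5]
unit clause [-3] forces x3=F; simplify:
  drop 3 from [3] -> [] (empty!)
  satisfied 1 clause(s); 3 remain; assigned so far: [3, 5]
CONFLICT (empty clause)

Answer: 2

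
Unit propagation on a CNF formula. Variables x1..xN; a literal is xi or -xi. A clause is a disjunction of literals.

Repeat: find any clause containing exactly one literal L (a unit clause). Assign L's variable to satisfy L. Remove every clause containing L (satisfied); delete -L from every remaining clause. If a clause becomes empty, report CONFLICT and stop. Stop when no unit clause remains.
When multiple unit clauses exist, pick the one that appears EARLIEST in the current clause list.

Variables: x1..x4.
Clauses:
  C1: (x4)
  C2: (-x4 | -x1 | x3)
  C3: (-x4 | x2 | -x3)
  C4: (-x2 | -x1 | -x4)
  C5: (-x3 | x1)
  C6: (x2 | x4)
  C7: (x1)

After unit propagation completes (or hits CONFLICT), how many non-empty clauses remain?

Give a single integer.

Answer: 0

Derivation:
unit clause [4] forces x4=T; simplify:
  drop -4 from [-4, -1, 3] -> [-1, 3]
  drop -4 from [-4, 2, -3] -> [2, -3]
  drop -4 from [-2, -1, -4] -> [-2, -1]
  satisfied 2 clause(s); 5 remain; assigned so far: [4]
unit clause [1] forces x1=T; simplify:
  drop -1 from [-1, 3] -> [3]
  drop -1 from [-2, -1] -> [-2]
  satisfied 2 clause(s); 3 remain; assigned so far: [1, 4]
unit clause [3] forces x3=T; simplify:
  drop -3 from [2, -3] -> [2]
  satisfied 1 clause(s); 2 remain; assigned so far: [1, 3, 4]
unit clause [2] forces x2=T; simplify:
  drop -2 from [-2] -> [] (empty!)
  satisfied 1 clause(s); 1 remain; assigned so far: [1, 2, 3, 4]
CONFLICT (empty clause)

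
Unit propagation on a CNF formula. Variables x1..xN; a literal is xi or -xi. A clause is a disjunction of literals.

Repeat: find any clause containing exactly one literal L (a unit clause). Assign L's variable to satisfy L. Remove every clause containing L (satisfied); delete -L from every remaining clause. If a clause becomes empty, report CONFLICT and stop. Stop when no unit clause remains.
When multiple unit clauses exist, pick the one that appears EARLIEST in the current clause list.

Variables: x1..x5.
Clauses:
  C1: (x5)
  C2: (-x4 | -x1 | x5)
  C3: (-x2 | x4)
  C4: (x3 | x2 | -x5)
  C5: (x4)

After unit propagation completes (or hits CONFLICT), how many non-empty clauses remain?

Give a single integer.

unit clause [5] forces x5=T; simplify:
  drop -5 from [3, 2, -5] -> [3, 2]
  satisfied 2 clause(s); 3 remain; assigned so far: [5]
unit clause [4] forces x4=T; simplify:
  satisfied 2 clause(s); 1 remain; assigned so far: [4, 5]

Answer: 1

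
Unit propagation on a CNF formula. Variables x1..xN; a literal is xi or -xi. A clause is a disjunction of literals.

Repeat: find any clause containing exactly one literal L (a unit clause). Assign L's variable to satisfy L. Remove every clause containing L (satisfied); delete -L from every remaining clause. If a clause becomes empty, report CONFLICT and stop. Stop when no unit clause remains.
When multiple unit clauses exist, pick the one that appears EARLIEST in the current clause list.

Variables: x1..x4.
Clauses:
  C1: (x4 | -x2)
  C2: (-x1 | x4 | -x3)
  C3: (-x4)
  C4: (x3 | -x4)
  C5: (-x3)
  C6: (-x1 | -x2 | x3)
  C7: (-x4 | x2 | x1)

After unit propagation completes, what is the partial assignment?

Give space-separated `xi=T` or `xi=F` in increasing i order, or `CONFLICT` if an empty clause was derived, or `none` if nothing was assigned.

Answer: x2=F x3=F x4=F

Derivation:
unit clause [-4] forces x4=F; simplify:
  drop 4 from [4, -2] -> [-2]
  drop 4 from [-1, 4, -3] -> [-1, -3]
  satisfied 3 clause(s); 4 remain; assigned so far: [4]
unit clause [-2] forces x2=F; simplify:
  satisfied 2 clause(s); 2 remain; assigned so far: [2, 4]
unit clause [-3] forces x3=F; simplify:
  satisfied 2 clause(s); 0 remain; assigned so far: [2, 3, 4]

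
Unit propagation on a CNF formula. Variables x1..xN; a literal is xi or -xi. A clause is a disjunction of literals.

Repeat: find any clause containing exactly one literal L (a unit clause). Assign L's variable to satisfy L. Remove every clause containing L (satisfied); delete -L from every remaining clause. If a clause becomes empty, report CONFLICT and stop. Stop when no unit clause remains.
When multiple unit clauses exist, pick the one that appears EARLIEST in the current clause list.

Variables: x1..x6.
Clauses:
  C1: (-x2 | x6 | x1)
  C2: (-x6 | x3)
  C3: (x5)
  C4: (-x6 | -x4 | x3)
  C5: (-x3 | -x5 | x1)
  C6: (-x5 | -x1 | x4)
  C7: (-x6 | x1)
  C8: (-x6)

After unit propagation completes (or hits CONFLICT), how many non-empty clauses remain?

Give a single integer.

Answer: 3

Derivation:
unit clause [5] forces x5=T; simplify:
  drop -5 from [-3, -5, 1] -> [-3, 1]
  drop -5 from [-5, -1, 4] -> [-1, 4]
  satisfied 1 clause(s); 7 remain; assigned so far: [5]
unit clause [-6] forces x6=F; simplify:
  drop 6 from [-2, 6, 1] -> [-2, 1]
  satisfied 4 clause(s); 3 remain; assigned so far: [5, 6]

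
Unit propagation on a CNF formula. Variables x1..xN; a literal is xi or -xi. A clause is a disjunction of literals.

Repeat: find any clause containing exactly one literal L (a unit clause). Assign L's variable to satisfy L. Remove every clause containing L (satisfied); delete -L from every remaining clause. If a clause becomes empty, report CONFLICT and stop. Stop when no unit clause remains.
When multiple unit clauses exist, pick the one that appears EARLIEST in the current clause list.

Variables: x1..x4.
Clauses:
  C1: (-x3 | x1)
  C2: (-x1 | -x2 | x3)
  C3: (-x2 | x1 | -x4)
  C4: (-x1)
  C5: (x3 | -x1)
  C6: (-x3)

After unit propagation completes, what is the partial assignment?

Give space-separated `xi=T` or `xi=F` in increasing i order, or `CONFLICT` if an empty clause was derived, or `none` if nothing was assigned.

Answer: x1=F x3=F

Derivation:
unit clause [-1] forces x1=F; simplify:
  drop 1 from [-3, 1] -> [-3]
  drop 1 from [-2, 1, -4] -> [-2, -4]
  satisfied 3 clause(s); 3 remain; assigned so far: [1]
unit clause [-3] forces x3=F; simplify:
  satisfied 2 clause(s); 1 remain; assigned so far: [1, 3]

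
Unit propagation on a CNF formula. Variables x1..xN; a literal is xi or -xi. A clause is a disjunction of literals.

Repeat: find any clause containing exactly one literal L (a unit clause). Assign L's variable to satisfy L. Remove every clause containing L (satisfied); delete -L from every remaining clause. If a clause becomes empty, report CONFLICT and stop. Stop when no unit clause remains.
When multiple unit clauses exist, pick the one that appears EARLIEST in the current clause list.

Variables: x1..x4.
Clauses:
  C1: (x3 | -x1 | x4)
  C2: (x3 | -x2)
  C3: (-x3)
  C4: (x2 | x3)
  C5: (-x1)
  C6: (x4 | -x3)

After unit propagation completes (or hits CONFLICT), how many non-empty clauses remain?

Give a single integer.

unit clause [-3] forces x3=F; simplify:
  drop 3 from [3, -1, 4] -> [-1, 4]
  drop 3 from [3, -2] -> [-2]
  drop 3 from [2, 3] -> [2]
  satisfied 2 clause(s); 4 remain; assigned so far: [3]
unit clause [-2] forces x2=F; simplify:
  drop 2 from [2] -> [] (empty!)
  satisfied 1 clause(s); 3 remain; assigned so far: [2, 3]
CONFLICT (empty clause)

Answer: 2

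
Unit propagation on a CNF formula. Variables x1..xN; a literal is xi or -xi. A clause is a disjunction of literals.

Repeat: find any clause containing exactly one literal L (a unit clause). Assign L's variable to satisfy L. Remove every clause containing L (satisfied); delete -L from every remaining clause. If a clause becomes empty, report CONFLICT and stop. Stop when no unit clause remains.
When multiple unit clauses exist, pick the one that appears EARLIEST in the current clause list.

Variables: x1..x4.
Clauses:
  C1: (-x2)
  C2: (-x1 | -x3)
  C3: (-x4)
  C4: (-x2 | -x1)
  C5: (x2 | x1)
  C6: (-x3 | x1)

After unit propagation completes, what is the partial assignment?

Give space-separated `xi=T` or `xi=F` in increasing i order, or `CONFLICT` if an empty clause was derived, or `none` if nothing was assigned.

Answer: x1=T x2=F x3=F x4=F

Derivation:
unit clause [-2] forces x2=F; simplify:
  drop 2 from [2, 1] -> [1]
  satisfied 2 clause(s); 4 remain; assigned so far: [2]
unit clause [-4] forces x4=F; simplify:
  satisfied 1 clause(s); 3 remain; assigned so far: [2, 4]
unit clause [1] forces x1=T; simplify:
  drop -1 from [-1, -3] -> [-3]
  satisfied 2 clause(s); 1 remain; assigned so far: [1, 2, 4]
unit clause [-3] forces x3=F; simplify:
  satisfied 1 clause(s); 0 remain; assigned so far: [1, 2, 3, 4]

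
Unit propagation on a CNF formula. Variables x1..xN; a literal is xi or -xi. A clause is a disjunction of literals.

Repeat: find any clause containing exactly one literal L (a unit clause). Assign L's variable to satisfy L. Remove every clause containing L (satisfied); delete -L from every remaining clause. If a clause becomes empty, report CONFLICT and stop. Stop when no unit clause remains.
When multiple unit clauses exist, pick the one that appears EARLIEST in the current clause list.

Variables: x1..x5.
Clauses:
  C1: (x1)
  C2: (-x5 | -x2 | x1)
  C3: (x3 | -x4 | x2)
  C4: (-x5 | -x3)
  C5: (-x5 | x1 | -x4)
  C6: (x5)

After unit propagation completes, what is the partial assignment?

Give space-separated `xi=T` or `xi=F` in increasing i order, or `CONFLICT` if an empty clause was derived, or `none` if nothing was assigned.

Answer: x1=T x3=F x5=T

Derivation:
unit clause [1] forces x1=T; simplify:
  satisfied 3 clause(s); 3 remain; assigned so far: [1]
unit clause [5] forces x5=T; simplify:
  drop -5 from [-5, -3] -> [-3]
  satisfied 1 clause(s); 2 remain; assigned so far: [1, 5]
unit clause [-3] forces x3=F; simplify:
  drop 3 from [3, -4, 2] -> [-4, 2]
  satisfied 1 clause(s); 1 remain; assigned so far: [1, 3, 5]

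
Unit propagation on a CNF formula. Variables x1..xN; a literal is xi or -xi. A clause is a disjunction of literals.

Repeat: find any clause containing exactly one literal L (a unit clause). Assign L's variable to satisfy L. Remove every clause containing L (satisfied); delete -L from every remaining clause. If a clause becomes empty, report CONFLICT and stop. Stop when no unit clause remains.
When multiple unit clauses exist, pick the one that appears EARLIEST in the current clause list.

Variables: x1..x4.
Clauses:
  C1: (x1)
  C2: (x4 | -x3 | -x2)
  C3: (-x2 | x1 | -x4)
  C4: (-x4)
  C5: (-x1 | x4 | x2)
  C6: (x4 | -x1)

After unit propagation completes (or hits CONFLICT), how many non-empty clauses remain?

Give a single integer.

unit clause [1] forces x1=T; simplify:
  drop -1 from [-1, 4, 2] -> [4, 2]
  drop -1 from [4, -1] -> [4]
  satisfied 2 clause(s); 4 remain; assigned so far: [1]
unit clause [-4] forces x4=F; simplify:
  drop 4 from [4, -3, -2] -> [-3, -2]
  drop 4 from [4, 2] -> [2]
  drop 4 from [4] -> [] (empty!)
  satisfied 1 clause(s); 3 remain; assigned so far: [1, 4]
CONFLICT (empty clause)

Answer: 2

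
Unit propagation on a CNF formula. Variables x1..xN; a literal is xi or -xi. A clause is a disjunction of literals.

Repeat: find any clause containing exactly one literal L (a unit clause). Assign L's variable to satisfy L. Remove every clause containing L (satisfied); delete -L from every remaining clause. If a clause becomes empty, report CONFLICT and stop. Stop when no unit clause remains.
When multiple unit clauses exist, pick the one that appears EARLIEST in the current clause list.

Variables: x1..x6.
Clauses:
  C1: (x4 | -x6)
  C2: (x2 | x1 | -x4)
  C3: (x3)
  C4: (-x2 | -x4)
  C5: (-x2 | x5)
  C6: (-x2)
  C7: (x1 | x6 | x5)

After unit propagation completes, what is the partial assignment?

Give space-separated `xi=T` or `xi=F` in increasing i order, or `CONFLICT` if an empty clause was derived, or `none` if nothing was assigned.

unit clause [3] forces x3=T; simplify:
  satisfied 1 clause(s); 6 remain; assigned so far: [3]
unit clause [-2] forces x2=F; simplify:
  drop 2 from [2, 1, -4] -> [1, -4]
  satisfied 3 clause(s); 3 remain; assigned so far: [2, 3]

Answer: x2=F x3=T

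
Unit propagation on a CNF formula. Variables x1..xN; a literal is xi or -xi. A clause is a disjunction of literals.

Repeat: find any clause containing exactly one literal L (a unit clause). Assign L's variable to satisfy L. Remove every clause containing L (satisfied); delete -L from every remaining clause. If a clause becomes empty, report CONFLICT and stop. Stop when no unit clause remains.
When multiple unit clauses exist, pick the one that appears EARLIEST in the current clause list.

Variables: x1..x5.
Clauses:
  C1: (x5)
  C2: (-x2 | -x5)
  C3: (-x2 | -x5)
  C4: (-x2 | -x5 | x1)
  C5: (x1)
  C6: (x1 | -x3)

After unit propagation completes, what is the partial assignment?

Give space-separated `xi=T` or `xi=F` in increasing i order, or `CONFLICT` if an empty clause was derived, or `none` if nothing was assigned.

unit clause [5] forces x5=T; simplify:
  drop -5 from [-2, -5] -> [-2]
  drop -5 from [-2, -5] -> [-2]
  drop -5 from [-2, -5, 1] -> [-2, 1]
  satisfied 1 clause(s); 5 remain; assigned so far: [5]
unit clause [-2] forces x2=F; simplify:
  satisfied 3 clause(s); 2 remain; assigned so far: [2, 5]
unit clause [1] forces x1=T; simplify:
  satisfied 2 clause(s); 0 remain; assigned so far: [1, 2, 5]

Answer: x1=T x2=F x5=T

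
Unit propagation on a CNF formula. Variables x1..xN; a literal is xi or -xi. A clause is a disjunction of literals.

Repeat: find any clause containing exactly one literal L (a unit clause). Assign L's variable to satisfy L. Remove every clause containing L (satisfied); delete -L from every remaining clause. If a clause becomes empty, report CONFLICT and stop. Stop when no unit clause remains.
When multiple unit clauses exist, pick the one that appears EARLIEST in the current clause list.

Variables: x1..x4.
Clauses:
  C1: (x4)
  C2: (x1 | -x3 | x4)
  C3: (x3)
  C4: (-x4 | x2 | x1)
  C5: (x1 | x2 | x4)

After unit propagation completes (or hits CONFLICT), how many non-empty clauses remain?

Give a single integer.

Answer: 1

Derivation:
unit clause [4] forces x4=T; simplify:
  drop -4 from [-4, 2, 1] -> [2, 1]
  satisfied 3 clause(s); 2 remain; assigned so far: [4]
unit clause [3] forces x3=T; simplify:
  satisfied 1 clause(s); 1 remain; assigned so far: [3, 4]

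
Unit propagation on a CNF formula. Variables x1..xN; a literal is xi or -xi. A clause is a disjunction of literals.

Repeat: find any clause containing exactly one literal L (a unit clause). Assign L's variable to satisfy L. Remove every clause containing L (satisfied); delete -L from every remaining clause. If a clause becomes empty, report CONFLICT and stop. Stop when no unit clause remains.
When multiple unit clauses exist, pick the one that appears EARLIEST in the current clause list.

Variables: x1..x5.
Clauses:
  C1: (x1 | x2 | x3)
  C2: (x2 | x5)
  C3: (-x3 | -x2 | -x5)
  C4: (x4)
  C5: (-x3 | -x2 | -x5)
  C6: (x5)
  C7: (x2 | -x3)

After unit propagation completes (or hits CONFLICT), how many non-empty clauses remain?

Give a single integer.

unit clause [4] forces x4=T; simplify:
  satisfied 1 clause(s); 6 remain; assigned so far: [4]
unit clause [5] forces x5=T; simplify:
  drop -5 from [-3, -2, -5] -> [-3, -2]
  drop -5 from [-3, -2, -5] -> [-3, -2]
  satisfied 2 clause(s); 4 remain; assigned so far: [4, 5]

Answer: 4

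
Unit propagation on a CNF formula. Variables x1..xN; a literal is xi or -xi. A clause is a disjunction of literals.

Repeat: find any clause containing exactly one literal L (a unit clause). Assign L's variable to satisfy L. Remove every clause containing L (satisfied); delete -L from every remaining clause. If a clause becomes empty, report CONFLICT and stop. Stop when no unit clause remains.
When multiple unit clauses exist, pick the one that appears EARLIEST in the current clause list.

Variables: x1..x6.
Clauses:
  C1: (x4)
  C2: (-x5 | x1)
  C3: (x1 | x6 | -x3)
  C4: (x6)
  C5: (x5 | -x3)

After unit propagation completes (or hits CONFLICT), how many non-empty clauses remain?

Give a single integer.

unit clause [4] forces x4=T; simplify:
  satisfied 1 clause(s); 4 remain; assigned so far: [4]
unit clause [6] forces x6=T; simplify:
  satisfied 2 clause(s); 2 remain; assigned so far: [4, 6]

Answer: 2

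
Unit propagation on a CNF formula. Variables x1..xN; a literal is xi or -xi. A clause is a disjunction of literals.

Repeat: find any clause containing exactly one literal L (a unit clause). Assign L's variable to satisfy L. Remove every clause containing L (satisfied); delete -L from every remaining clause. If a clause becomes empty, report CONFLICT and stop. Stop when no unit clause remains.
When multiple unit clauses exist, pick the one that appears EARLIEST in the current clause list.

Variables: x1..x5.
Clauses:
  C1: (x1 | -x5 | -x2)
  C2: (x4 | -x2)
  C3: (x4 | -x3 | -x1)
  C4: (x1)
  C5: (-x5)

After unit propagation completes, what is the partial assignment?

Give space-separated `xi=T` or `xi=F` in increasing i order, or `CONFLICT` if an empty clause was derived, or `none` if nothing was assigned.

unit clause [1] forces x1=T; simplify:
  drop -1 from [4, -3, -1] -> [4, -3]
  satisfied 2 clause(s); 3 remain; assigned so far: [1]
unit clause [-5] forces x5=F; simplify:
  satisfied 1 clause(s); 2 remain; assigned so far: [1, 5]

Answer: x1=T x5=F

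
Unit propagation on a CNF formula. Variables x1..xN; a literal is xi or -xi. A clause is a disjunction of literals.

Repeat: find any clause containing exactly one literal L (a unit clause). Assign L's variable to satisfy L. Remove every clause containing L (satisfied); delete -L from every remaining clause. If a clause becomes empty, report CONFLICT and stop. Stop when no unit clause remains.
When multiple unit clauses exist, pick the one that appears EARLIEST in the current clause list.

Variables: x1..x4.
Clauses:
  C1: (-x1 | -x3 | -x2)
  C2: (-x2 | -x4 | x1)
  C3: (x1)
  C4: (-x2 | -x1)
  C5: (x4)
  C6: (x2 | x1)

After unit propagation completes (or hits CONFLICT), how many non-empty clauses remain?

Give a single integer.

unit clause [1] forces x1=T; simplify:
  drop -1 from [-1, -3, -2] -> [-3, -2]
  drop -1 from [-2, -1] -> [-2]
  satisfied 3 clause(s); 3 remain; assigned so far: [1]
unit clause [-2] forces x2=F; simplify:
  satisfied 2 clause(s); 1 remain; assigned so far: [1, 2]
unit clause [4] forces x4=T; simplify:
  satisfied 1 clause(s); 0 remain; assigned so far: [1, 2, 4]

Answer: 0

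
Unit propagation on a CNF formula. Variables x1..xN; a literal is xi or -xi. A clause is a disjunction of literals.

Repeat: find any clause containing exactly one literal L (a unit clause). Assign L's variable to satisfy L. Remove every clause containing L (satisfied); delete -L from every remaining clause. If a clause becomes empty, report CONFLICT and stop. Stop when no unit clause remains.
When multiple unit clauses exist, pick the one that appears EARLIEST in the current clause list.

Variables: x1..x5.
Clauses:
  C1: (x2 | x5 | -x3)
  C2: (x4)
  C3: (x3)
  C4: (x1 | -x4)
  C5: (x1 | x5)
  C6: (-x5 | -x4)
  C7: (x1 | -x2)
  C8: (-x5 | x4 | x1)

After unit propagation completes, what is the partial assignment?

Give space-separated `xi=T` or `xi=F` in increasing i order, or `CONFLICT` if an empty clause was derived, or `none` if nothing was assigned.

unit clause [4] forces x4=T; simplify:
  drop -4 from [1, -4] -> [1]
  drop -4 from [-5, -4] -> [-5]
  satisfied 2 clause(s); 6 remain; assigned so far: [4]
unit clause [3] forces x3=T; simplify:
  drop -3 from [2, 5, -3] -> [2, 5]
  satisfied 1 clause(s); 5 remain; assigned so far: [3, 4]
unit clause [1] forces x1=T; simplify:
  satisfied 3 clause(s); 2 remain; assigned so far: [1, 3, 4]
unit clause [-5] forces x5=F; simplify:
  drop 5 from [2, 5] -> [2]
  satisfied 1 clause(s); 1 remain; assigned so far: [1, 3, 4, 5]
unit clause [2] forces x2=T; simplify:
  satisfied 1 clause(s); 0 remain; assigned so far: [1, 2, 3, 4, 5]

Answer: x1=T x2=T x3=T x4=T x5=F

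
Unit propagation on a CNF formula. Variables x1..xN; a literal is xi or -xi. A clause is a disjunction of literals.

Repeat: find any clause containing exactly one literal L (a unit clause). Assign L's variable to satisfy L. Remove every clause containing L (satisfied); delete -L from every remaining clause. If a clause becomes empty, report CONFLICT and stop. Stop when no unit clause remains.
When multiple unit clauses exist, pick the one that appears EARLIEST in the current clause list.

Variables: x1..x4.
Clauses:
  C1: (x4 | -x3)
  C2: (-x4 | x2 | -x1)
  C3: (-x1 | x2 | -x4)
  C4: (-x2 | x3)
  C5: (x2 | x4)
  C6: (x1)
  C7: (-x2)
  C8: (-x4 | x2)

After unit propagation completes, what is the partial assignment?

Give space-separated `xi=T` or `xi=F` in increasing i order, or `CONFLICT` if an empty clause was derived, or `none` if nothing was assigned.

Answer: CONFLICT

Derivation:
unit clause [1] forces x1=T; simplify:
  drop -1 from [-4, 2, -1] -> [-4, 2]
  drop -1 from [-1, 2, -4] -> [2, -4]
  satisfied 1 clause(s); 7 remain; assigned so far: [1]
unit clause [-2] forces x2=F; simplify:
  drop 2 from [-4, 2] -> [-4]
  drop 2 from [2, -4] -> [-4]
  drop 2 from [2, 4] -> [4]
  drop 2 from [-4, 2] -> [-4]
  satisfied 2 clause(s); 5 remain; assigned so far: [1, 2]
unit clause [-4] forces x4=F; simplify:
  drop 4 from [4, -3] -> [-3]
  drop 4 from [4] -> [] (empty!)
  satisfied 3 clause(s); 2 remain; assigned so far: [1, 2, 4]
CONFLICT (empty clause)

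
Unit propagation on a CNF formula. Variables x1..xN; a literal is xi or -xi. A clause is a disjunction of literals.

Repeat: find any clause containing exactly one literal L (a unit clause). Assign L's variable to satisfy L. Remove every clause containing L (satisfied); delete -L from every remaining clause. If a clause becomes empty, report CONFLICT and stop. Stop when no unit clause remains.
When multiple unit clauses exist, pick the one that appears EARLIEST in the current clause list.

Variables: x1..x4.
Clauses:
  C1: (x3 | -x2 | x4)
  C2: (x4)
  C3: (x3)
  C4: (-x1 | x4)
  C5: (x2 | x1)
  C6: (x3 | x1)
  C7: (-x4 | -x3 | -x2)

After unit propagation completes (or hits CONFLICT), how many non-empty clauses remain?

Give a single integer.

Answer: 0

Derivation:
unit clause [4] forces x4=T; simplify:
  drop -4 from [-4, -3, -2] -> [-3, -2]
  satisfied 3 clause(s); 4 remain; assigned so far: [4]
unit clause [3] forces x3=T; simplify:
  drop -3 from [-3, -2] -> [-2]
  satisfied 2 clause(s); 2 remain; assigned so far: [3, 4]
unit clause [-2] forces x2=F; simplify:
  drop 2 from [2, 1] -> [1]
  satisfied 1 clause(s); 1 remain; assigned so far: [2, 3, 4]
unit clause [1] forces x1=T; simplify:
  satisfied 1 clause(s); 0 remain; assigned so far: [1, 2, 3, 4]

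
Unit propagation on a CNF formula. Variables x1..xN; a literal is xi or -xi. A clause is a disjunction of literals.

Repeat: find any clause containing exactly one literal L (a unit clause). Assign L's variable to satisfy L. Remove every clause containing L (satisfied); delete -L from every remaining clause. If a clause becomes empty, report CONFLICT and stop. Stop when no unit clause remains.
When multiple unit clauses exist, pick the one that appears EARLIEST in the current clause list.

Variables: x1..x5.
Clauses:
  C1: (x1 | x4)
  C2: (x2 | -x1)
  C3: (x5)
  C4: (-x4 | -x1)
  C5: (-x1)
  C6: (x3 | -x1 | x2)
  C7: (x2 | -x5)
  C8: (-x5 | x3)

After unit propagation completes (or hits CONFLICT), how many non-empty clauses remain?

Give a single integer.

Answer: 0

Derivation:
unit clause [5] forces x5=T; simplify:
  drop -5 from [2, -5] -> [2]
  drop -5 from [-5, 3] -> [3]
  satisfied 1 clause(s); 7 remain; assigned so far: [5]
unit clause [-1] forces x1=F; simplify:
  drop 1 from [1, 4] -> [4]
  satisfied 4 clause(s); 3 remain; assigned so far: [1, 5]
unit clause [4] forces x4=T; simplify:
  satisfied 1 clause(s); 2 remain; assigned so far: [1, 4, 5]
unit clause [2] forces x2=T; simplify:
  satisfied 1 clause(s); 1 remain; assigned so far: [1, 2, 4, 5]
unit clause [3] forces x3=T; simplify:
  satisfied 1 clause(s); 0 remain; assigned so far: [1, 2, 3, 4, 5]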